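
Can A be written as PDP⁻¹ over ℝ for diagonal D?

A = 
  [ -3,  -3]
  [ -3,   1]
Yes

tr(A) = -2, det(A) = -12
Characteristic polynomial: λ² - tr(A)λ + det(A) = λ² + 2λ - 12
λ² + 2λ - 12 = 0  ⇒  λ = (-2 ± √((2)² - 4·(-12)))/2 = (-2 ± √(52))/2
  = -1 + √13,  -1 - √13
Eigenvalues: -1 + √13, -1 - √13  (≈ 2.606, -4.606)
The two irrational eigenvalues are distinct (simple), so each has alg. mult. = geom. mult. = 1.
Sum of geometric multiplicities equals n, so A has n independent eigenvectors.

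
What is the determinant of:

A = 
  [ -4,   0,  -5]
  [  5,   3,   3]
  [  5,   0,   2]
51

Cofactor expansion along row 1:
det(A) = (-4)·((3)(2) - (3)(0)) - (0)·((5)(2) - (3)(5)) + (-5)·((5)(0) - (3)(5))
  = (-4)(6) - (0)(-5) + (-5)(-15)
  = 51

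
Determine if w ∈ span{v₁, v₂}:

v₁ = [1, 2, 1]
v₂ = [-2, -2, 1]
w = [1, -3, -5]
No

Form the augmented matrix and row-reduce:
[v₁|v₂|w] = 
  [  1,  -2,   1]
  [  2,  -2,  -3]
  [  1,   1,  -5]
R2 → R2 - (2)·R1
R3 → R3 - (1)·R1
R3 → R3 - (3/2)·R2
REF = 
  [  1,  -2,   1]
  [  0,   2,  -5]
  [  0,   0, 3/2]

Row 3 reads [0 0 | 3/2], i.e. 0 = 3/2, so the system is inconsistent and w ∉ span{v₁, v₂}.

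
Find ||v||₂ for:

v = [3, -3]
4.243

||v||₂ = √((3)² + (-3)²) = √18 = 4.243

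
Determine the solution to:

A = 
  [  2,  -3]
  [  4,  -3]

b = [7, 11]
Row reduce the augmented matrix [A|b]:
R2 → R2 - (2)·R1
REF = 
  [  2,  -3,   7]
  [  0,   3,  -3]

Back-substitution:
x₂ = (-3) / 3 = -1
x₁ = (7 - (-3)(-1)) / 2 = 2

x = [2, -1]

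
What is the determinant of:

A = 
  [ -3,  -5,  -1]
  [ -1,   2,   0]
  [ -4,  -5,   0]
Cofactor expansion along row 1:
det(A) = (-3)·((2)(0) - (0)(-5)) - (-5)·((-1)(0) - (0)(-4)) + (-1)·((-1)(-5) - (2)(-4))
  = (-3)(0) - (-5)(0) + (-1)(13)
  = -13

det(A) = -13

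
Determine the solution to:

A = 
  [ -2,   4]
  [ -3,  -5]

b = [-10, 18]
Row reduce the augmented matrix [A|b]:
R2 → R2 - (3/2)·R1
REF = 
  [ -2,   4, -10]
  [  0, -11,  33]

Back-substitution:
x₂ = 33 / (-11) = -3
x₁ = (-10 - (4)(-3)) / (-2) = -1

x = [-1, -3]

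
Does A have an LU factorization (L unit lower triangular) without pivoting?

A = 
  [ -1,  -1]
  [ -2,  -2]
Yes.
A[1,1] = -1 ≠ 0, so Gaussian elimination proceeds without a row swap: multiplier ℓ₂₁ = (-2)/(-1) = 2, and U[2,2] = -2 - (2)(-1) = 0.
L = 
  [  1,   0]
  [  2,   1]
U = 
  [ -1,  -1]
  [  0,   0]
Check row 2 of LU: [(2)(-1), (2)(-1) + 0] = [-2, -2] = row 2 of A ✓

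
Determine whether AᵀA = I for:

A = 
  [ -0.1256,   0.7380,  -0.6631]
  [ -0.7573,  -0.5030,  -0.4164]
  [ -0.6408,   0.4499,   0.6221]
Yes

AᵀA = 
  [  0.9999,  -0.0001,   0]
  [ -0.0001,   1.0001,   0]
  [  0,   0,   1.0001]
≈ I (equal to I up to the 4-dp rounding of the entries)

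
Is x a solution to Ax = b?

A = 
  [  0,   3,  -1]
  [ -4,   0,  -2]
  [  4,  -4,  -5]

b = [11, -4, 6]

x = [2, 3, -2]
Yes

Ax = [11, -4, 6] = b ✓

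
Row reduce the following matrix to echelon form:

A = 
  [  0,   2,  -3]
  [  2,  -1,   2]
Row operations:
Swap R1 ↔ R2

Resulting echelon form:
REF = 
  [  2,  -1,   2]
  [  0,   2,  -3]

Rank = 2 (number of non-zero pivot rows).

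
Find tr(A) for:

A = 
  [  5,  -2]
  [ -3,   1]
6

tr(A) = 5 + 1 = 6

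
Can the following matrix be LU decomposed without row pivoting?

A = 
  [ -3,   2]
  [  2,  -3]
Yes.
A[1,1] = -3 ≠ 0, so Gaussian elimination proceeds without a row swap: multiplier ℓ₂₁ = (2)/(-3) = -2/3, and U[2,2] = -3 - (-2/3)(2) = -5/3.
L = 
  [   1,    0]
  [-2/3,    1]
U = 
  [  -3,    2]
  [   0, -5/3]
Check row 2 of LU: [(-2/3)(-3), (-2/3)(2) + (-5/3)] = [2, -3] = row 2 of A ✓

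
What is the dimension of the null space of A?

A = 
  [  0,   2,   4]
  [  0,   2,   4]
nullity(A) = 2

Row reduce:
R2 → R2 - (1)·R1
REF = 
  [  0,   2,   4]
  [  0,   0,   0]
Pivot columns: 2 → 1 pivot.
rank(A) = 1, so nullity(A) = 3 - 1 = 2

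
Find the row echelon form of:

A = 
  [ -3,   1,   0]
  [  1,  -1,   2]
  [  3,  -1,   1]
Row operations:
R2 → R2 + (1/3)·R1
R3 → R3 + (1)·R1

Resulting echelon form:
REF = 
  [  -3,    1,    0]
  [   0, -2/3,    2]
  [   0,    0,    1]

Rank = 3 (number of non-zero pivot rows).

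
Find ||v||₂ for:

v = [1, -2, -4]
4.583

||v||₂ = √((1)² + (-2)² + (-4)²) = √21 = 4.583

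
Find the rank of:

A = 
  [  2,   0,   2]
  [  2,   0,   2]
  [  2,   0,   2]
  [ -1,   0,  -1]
Row reduce:
R2 → R2 - (1)·R1
R3 → R3 - (1)·R1
R4 → R4 + (1/2)·R1
REF = 
  [  2,   0,   2]
  [  0,   0,   0]
  [  0,   0,   0]
  [  0,   0,   0]
Pivot columns: 1 → 1 pivot.

rank(A) = 1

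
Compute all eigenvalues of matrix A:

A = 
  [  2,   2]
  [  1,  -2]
λ = √6, -√6  (≈ 2.449, -2.449)

tr(A) = 0, det(A) = -6
Characteristic polynomial: λ² - tr(A)λ + det(A) = λ² - 6
λ² - 6 = 0  ⇒  λ = (0 ± √((0)² - 4·(-6)))/2 = (0 ± √(24))/2
  = √6,  -√6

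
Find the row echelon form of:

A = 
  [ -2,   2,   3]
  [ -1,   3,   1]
Row operations:
R2 → R2 - (1/2)·R1

Resulting echelon form:
REF = 
  [  -2,    2,    3]
  [   0,    2, -1/2]

Rank = 2 (number of non-zero pivot rows).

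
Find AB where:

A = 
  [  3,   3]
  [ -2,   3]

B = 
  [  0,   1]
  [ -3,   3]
A is 2×2 and B is 2×2, so AB is 2×2. Each entry is (row of A)·(column of B):
AB[1,1] = (3)(0) + (3)(-3) = -9
AB[1,2] = (3)(1) + (3)(3) = 12
AB[2,1] = (-2)(0) + (3)(-3) = -9
AB[2,2] = (-2)(1) + (3)(3) = 7

AB = 
  [ -9,  12]
  [ -9,   7]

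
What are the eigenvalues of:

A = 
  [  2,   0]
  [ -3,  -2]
λ = 2, -2

tr(A) = 0, det(A) = -4
Characteristic polynomial: λ² - tr(A)λ + det(A) = λ² - 4
λ² - 4 = (λ + 2)(λ - 2)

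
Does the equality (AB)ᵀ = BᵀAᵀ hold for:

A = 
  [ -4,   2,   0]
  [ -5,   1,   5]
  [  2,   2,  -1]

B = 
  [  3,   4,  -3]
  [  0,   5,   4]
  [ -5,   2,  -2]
Yes

(AB)ᵀ = 
  [-12, -40,  11]
  [ -6,  -5,  16]
  [ 20,   9,   4]

BᵀAᵀ = 
  [-12, -40,  11]
  [ -6,  -5,  16]
  [ 20,   9,   4]

Both sides are equal — this is the standard identity (AB)ᵀ = BᵀAᵀ, which holds for all A, B.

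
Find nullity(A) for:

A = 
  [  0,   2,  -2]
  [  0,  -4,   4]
nullity(A) = 2

Row reduce:
R2 → R2 + (2)·R1
REF = 
  [  0,   2,  -2]
  [  0,   0,   0]
Pivot columns: 2 → 1 pivot.
rank(A) = 1, so nullity(A) = 3 - 1 = 2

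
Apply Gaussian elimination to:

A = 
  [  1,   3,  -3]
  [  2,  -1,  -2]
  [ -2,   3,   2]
Row operations:
R2 → R2 - (2)·R1
R3 → R3 + (2)·R1
R3 → R3 + (9/7)·R2

Resulting echelon form:
REF = 
  [  1,   3,  -3]
  [  0,  -7,   4]
  [  0,   0, 8/7]

Rank = 3 (number of non-zero pivot rows).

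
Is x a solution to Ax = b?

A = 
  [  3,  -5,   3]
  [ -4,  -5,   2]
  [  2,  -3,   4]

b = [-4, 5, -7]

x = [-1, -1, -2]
Yes

Ax = [-4, 5, -7] = b ✓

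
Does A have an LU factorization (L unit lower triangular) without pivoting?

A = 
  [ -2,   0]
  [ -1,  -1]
Yes.
A[1,1] = -2 ≠ 0, so Gaussian elimination proceeds without a row swap: multiplier ℓ₂₁ = (-1)/(-2) = 1/2, and U[2,2] = -1 - (1/2)(0) = -1.
L = 
  [  1,   0]
  [1/2,   1]
U = 
  [ -2,   0]
  [  0,  -1]
Check row 2 of LU: [(1/2)(-2), (1/2)(0) + (-1)] = [-1, -1] = row 2 of A ✓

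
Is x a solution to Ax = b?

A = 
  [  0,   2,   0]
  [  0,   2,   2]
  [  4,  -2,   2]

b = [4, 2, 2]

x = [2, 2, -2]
No

Ax = [4, 0, 0] ≠ b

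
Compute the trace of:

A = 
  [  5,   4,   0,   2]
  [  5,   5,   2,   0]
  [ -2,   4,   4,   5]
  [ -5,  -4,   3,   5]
19

tr(A) = 5 + 5 + 4 + 5 = 19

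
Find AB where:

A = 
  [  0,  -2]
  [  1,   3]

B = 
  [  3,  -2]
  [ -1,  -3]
AB = 
  [  2,   6]
  [  0, -11]

A is 2×2 and B is 2×2, so AB is 2×2. Each entry is (row of A)·(column of B):
AB[1,1] = (0)(3) + (-2)(-1) = 2
AB[1,2] = (0)(-2) + (-2)(-3) = 6
AB[2,1] = (1)(3) + (3)(-1) = 0
AB[2,2] = (1)(-2) + (3)(-3) = -11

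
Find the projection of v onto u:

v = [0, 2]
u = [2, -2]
v·u = (0)(2) + (2)(-2) = -4
u·u = (2)² + (-2)² = 8
proj_u(v) = (v·u / u·u) × u = (-4/8) × u = (-1/2) × u

proj_u(v) = [-1, 1]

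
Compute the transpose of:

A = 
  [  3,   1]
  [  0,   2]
Aᵀ = 
  [  3,   0]
  [  1,   2]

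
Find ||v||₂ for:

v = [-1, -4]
4.123

||v||₂ = √((-1)² + (-4)²) = √17 = 4.123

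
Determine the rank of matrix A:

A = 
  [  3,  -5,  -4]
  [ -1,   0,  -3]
rank(A) = 2

Row reduce:
R2 → R2 + (1/3)·R1
REF = 
  [    3,    -5,    -4]
  [    0,  -5/3, -13/3]
Pivot columns: 1, 2 → 2 pivots.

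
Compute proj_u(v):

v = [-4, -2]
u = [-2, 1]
proj_u(v) = [-12/5, 6/5]

v·u = (-4)(-2) + (-2)(1) = 6
u·u = (-2)² + (1)² = 5
proj_u(v) = (v·u / u·u) × u = (6/5) × u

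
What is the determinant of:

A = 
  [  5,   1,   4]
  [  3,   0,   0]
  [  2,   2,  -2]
Cofactor expansion along row 1:
det(A) = (5)·((0)(-2) - (0)(2)) - (1)·((3)(-2) - (0)(2)) + (4)·((3)(2) - (0)(2))
  = (5)(0) - (1)(-6) + (4)(6)
  = 30

det(A) = 30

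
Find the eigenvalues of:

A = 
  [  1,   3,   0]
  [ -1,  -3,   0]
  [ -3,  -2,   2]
λ = 0, 2, -2

Characteristic polynomial: det(λI - A) = λ³ - 4λ
The constant term is 0, so λ = 0 is a root: p(λ) = λ(λ² - 4)
λ² - 4 = (λ + 2)(λ - 2)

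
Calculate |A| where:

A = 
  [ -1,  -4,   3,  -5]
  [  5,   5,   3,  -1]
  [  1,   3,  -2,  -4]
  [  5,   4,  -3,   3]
Cofactor expansion along row 1: det(A) = a₁₁M₁₁ - a₁₂M₁₂ + a₁₃M₁₃ - a₁₄M₁₄

M₁₁ = det[[5, 3, -1]; [3, -2, -4]; [4, -3, 3]]
  = (5)·((-2)(3) - (-4)(-3)) - (3)·((3)(3) - (-4)(4)) + (-1)·((3)(-3) - (-2)(4))
  = (5)(-18) - (3)(25) + (-1)(-1)
  = -164
M₁₂ = det[[5, 3, -1]; [1, -2, -4]; [5, -3, 3]]
  = (5)·((-2)(3) - (-4)(-3)) - (3)·((1)(3) - (-4)(5)) + (-1)·((1)(-3) - (-2)(5))
  = (5)(-18) - (3)(23) + (-1)(7)
  = -166
M₁₃ = det[[5, 5, -1]; [1, 3, -4]; [5, 4, 3]]
  = (5)·((3)(3) - (-4)(4)) - (5)·((1)(3) - (-4)(5)) + (-1)·((1)(4) - (3)(5))
  = (5)(25) - (5)(23) + (-1)(-11)
  = 21
M₁₄ = det[[5, 5, 3]; [1, 3, -2]; [5, 4, -3]]
  = (5)·((3)(-3) - (-2)(4)) - (5)·((1)(-3) - (-2)(5)) + (3)·((1)(4) - (3)(5))
  = (5)(-1) - (5)(7) + (3)(-11)
  = -73

det(A) = (-1)(-164) - (-4)(-166) + (3)(21) - (-5)(-73) = -802

det(A) = -802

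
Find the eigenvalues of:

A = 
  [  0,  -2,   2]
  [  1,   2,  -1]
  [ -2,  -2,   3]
Characteristic polynomial: det(λI - A) = λ³ - 5λ² + 10λ - 6
Testing integer divisors of the constant term: p(1) = 0, so (λ - 1) is a factor:
p(λ) = (λ - 1)(λ² - 4λ + 6)
λ² - 4λ + 6 = 0  ⇒  λ = (4 ± √((-4)² - 4·(6)))/2 = (4 ± √(-8))/2
  = 2 + i√2,  2 - i√2

λ = 1, 2 + i√2, 2 - i√2  (≈ 1, 2 + 1.414i, 2 - 1.414i)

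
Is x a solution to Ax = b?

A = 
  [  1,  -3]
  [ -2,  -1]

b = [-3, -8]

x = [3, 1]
No

Ax = [0, -7] ≠ b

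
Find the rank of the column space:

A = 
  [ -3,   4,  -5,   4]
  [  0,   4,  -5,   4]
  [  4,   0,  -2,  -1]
Row reduce:
R3 → R3 + (4/3)·R1
R3 → R3 - (4/3)·R2
REF = 
  [ -3,   4,  -5,   4]
  [  0,   4,  -5,   4]
  [  0,   0,  -2,  -1]
Pivot columns: 1, 2, 3 → 3 pivots.
dim(Col(A)) = number of pivot columns = 3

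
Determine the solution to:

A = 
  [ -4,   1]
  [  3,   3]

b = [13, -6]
x = [-3, 1]

Row reduce the augmented matrix [A|b]:
R2 → R2 + (3/4)·R1
REF = 
  [  -4,    1,   13]
  [   0, 15/4, 15/4]

Back-substitution:
x₂ = (15/4) / (15/4) = 1
x₁ = (13 - (1)(1)) / (-4) = -3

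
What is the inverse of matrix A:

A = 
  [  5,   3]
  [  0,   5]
det(A) = (5)(5) - (3)(0) = 25
For a 2×2 matrix, A⁻¹ = (1/det(A)) · [[d, -b], [-c, a]]
    = (1/25) · [[5, -3], [0, 5]]

A⁻¹ = 
  [  1/5, -3/25]
  [    0,   1/5]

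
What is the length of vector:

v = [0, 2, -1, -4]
4.583

||v||₂ = √((0)² + (2)² + (-1)² + (-4)²) = √21 = 4.583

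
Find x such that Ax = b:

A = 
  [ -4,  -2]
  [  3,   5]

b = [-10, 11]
x = [2, 1]

Row reduce the augmented matrix [A|b]:
R2 → R2 + (3/4)·R1
REF = 
  [ -4,  -2, -10]
  [  0, 7/2, 7/2]

Back-substitution:
x₂ = (7/2) / (7/2) = 1
x₁ = (-10 - (-2)(1)) / (-4) = 2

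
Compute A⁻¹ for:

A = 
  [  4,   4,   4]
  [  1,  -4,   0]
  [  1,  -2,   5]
det(A) = (4)·((-4)(5) - (0)(-2)) - (4)·((1)(5) - (0)(1)) + (4)·((1)(-2) - (-4)(1))
  = (4)(-20) - (4)(5) + (4)(2)
  = -92
det(A) = -92 ≠ 0, so A is invertible.

Cofactors Cᵢⱼ = (-1)ⁱ⁺ʲ·Mᵢⱼ:
C = 
  [-20,  -5,   2]
  [-28,  16,  12]
  [ 16,   4, -20]

adj(A) = Cᵀ:
adj(A) = 
  [-20, -28,  16]
  [ -5,  16,   4]
  [  2,  12, -20]

A⁻¹ = (-1/92) · adj(A):
A⁻¹ = 
  [ 5/23,  7/23, -4/23]
  [ 5/92, -4/23, -1/23]
  [-1/46, -3/23,  5/23]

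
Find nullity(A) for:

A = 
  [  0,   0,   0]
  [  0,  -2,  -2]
nullity(A) = 2

Row reduce:
Swap R1 ↔ R2
REF = 
  [  0,  -2,  -2]
  [  0,   0,   0]
Pivot columns: 2 → 1 pivot.
rank(A) = 1, so nullity(A) = 3 - 1 = 2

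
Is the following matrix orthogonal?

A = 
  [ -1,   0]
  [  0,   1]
Yes

AᵀA = 
  [  1,   0]
  [  0,   1]
= I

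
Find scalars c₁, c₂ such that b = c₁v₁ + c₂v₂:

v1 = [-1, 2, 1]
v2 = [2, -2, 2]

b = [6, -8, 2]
c1 = -2, c2 = 2

b = -2·v1 + 2·v2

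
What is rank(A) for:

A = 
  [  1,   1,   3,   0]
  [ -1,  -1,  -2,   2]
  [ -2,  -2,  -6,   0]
Row reduce:
R2 → R2 + (1)·R1
R3 → R3 + (2)·R1
REF = 
  [  1,   1,   3,   0]
  [  0,   0,   1,   2]
  [  0,   0,   0,   0]
Pivot columns: 1, 3 → 2 pivots.

rank(A) = 2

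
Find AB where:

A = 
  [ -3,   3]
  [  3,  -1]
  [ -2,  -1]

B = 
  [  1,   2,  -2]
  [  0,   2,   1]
AB = 
  [ -3,   0,   9]
  [  3,   4,  -7]
  [ -2,  -6,   3]

A is 3×2 and B is 2×3, so AB is 3×3. Each entry is (row of A)·(column of B):
AB[1,1] = (-3)(1) + (3)(0) = -3
AB[1,2] = (-3)(2) + (3)(2) = 0
AB[1,3] = (-3)(-2) + (3)(1) = 9
AB[2,1] = (3)(1) + (-1)(0) = 3
AB[2,2] = (3)(2) + (-1)(2) = 4
AB[2,3] = (3)(-2) + (-1)(1) = -7
AB[3,1] = (-2)(1) + (-1)(0) = -2
AB[3,2] = (-2)(2) + (-1)(2) = -6
AB[3,3] = (-2)(-2) + (-1)(1) = 3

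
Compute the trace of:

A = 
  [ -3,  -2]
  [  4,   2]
-1

tr(A) = -3 + 2 = -1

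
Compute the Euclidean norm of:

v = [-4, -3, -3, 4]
7.071

||v||₂ = √((-4)² + (-3)² + (-3)² + (4)²) = √50 = 7.071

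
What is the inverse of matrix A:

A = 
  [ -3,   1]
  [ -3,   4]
det(A) = (-3)(4) - (1)(-3) = -9
For a 2×2 matrix, A⁻¹ = (1/det(A)) · [[d, -b], [-c, a]]
    = (-1/9) · [[4, -1], [3, -3]]

A⁻¹ = 
  [-4/9,  1/9]
  [-1/3,  1/3]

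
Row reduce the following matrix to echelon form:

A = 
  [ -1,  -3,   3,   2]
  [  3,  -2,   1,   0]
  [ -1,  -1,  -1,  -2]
Row operations:
R2 → R2 + (3)·R1
R3 → R3 - (1)·R1
R3 → R3 + (2/11)·R2

Resulting echelon form:
REF = 
  [    -1,     -3,      3,      2]
  [     0,    -11,     10,      6]
  [     0,      0, -24/11, -32/11]

Rank = 3 (number of non-zero pivot rows).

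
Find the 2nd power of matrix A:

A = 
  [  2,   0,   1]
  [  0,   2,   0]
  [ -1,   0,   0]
A² = A·A:
A²[1,1] = (2)(2) + (0)(0) + (1)(-1) = 3
A²[1,2] = (2)(0) + (0)(2) + (1)(0) = 0
A²[1,3] = (2)(1) + (0)(0) + (1)(0) = 2
A²[2,1] = (0)(2) + (2)(0) + (0)(-1) = 0
A²[2,2] = (0)(0) + (2)(2) + (0)(0) = 4
A²[2,3] = (0)(1) + (2)(0) + (0)(0) = 0
A²[3,1] = (-1)(2) + (0)(0) + (0)(-1) = -2
A²[3,2] = (-1)(0) + (0)(2) + (0)(0) = 0
A²[3,3] = (-1)(1) + (0)(0) + (0)(0) = -1
A² = 
  [  3,   0,   2]
  [  0,   4,   0]
  [ -2,   0,  -1]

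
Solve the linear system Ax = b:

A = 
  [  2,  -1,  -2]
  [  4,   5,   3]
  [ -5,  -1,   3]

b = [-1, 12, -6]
Row reduce the augmented matrix [A|b]:
R2 → R2 - (2)·R1
R3 → R3 + (5/2)·R1
R3 → R3 + (1/2)·R2
REF = 
  [   2,   -1,   -2,   -1]
  [   0,    7,    7,   14]
  [   0,    0,  3/2, -3/2]

Back-substitution:
x₃ = (-3/2) / (3/2) = -1
x₂ = (14 - (7)(-1)) / 7 = 3
x₁ = (-1 - (-1)(3) - (-2)(-1)) / 2 = 0

x = [0, 3, -1]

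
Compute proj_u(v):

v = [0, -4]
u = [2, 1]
v·u = (0)(2) + (-4)(1) = -4
u·u = (2)² + (1)² = 5
proj_u(v) = (v·u / u·u) × u = (-4/5) × u

proj_u(v) = [-8/5, -4/5]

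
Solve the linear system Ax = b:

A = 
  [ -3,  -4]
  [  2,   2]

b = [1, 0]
Row reduce the augmented matrix [A|b]:
R2 → R2 + (2/3)·R1
REF = 
  [  -3,   -4,    1]
  [   0, -2/3,  2/3]

Back-substitution:
x₂ = (2/3) / (-2/3) = -1
x₁ = (1 - (-4)(-1)) / (-3) = 1

x = [1, -1]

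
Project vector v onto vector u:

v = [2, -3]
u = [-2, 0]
v·u = (2)(-2) + (-3)(0) = -4
u·u = (-2)² + (0)² = 4
proj_u(v) = (v·u / u·u) × u = (-4/4) × u = (-1) × u

proj_u(v) = [2, 0]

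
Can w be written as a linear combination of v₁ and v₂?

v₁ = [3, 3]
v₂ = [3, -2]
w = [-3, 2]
Yes

Form the augmented matrix and row-reduce:
[v₁|v₂|w] = 
  [  3,   3,  -3]
  [  3,  -2,   2]
R2 → R2 - (1)·R1
REF = 
  [  3,   3,  -3]
  [  0,  -5,   5]

No row of the form [0 0 | nonzero], so the system is consistent. Back-substitution gives c₁ = 0, c₂ = -1: w = (0)·v₁ + (-1)·v₂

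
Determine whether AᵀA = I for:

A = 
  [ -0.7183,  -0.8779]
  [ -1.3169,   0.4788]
No

AᵀA = 
  [  2.2502,   0.0001]
  [  0.0001,   1]
≠ I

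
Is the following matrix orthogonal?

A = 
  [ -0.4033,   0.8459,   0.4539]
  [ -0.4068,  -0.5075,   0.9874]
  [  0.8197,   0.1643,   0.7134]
No

AᵀA = 
  [  1,   0,   0]
  [  0,   1.0001,   0.0001]
  [  0,   0.0001,   1.6899]
≠ I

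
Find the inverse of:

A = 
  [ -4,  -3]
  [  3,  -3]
det(A) = (-4)(-3) - (-3)(3) = 21
For a 2×2 matrix, A⁻¹ = (1/det(A)) · [[d, -b], [-c, a]]
    = (1/21) · [[-3, 3], [-3, -4]]

A⁻¹ = 
  [ -1/7,   1/7]
  [ -1/7, -4/21]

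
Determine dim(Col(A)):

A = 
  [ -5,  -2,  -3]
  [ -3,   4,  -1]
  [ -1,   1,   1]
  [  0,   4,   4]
dim(Col(A)) = 3

Row reduce:
R2 → R2 - (3/5)·R1
R3 → R3 - (1/5)·R1
R3 → R3 - (7/26)·R2
R4 → R4 - (10/13)·R2
R4 → R4 - (22/9)·R3
REF = 
  [   -5,    -2,    -3]
  [    0,  26/5,   4/5]
  [    0,     0, 18/13]
  [    0,     0,     0]
Pivot columns: 1, 2, 3 → 3 pivots.
dim(Col(A)) = number of pivot columns = 3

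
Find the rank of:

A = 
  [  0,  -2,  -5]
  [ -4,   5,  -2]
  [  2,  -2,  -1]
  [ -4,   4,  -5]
rank(A) = 3

Row reduce:
Swap R1 ↔ R2
R3 → R3 + (1/2)·R1
R4 → R4 - (1)·R1
R3 → R3 + (1/4)·R2
R4 → R4 - (1/2)·R2
R4 → R4 - (2/13)·R3
REF = 
  [   -4,     5,    -2]
  [    0,    -2,    -5]
  [    0,     0, -13/4]
  [    0,     0,     0]
Pivot columns: 1, 2, 3 → 3 pivots.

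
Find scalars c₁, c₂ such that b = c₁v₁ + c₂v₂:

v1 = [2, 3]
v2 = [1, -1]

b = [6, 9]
c1 = 3, c2 = 0

b = 3·v1 + 0·v2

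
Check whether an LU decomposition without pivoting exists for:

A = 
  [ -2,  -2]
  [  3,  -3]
Yes.
A[1,1] = -2 ≠ 0, so Gaussian elimination proceeds without a row swap: multiplier ℓ₂₁ = (3)/(-2) = -3/2, and U[2,2] = -3 - (-3/2)(-2) = -6.
L = 
  [   1,    0]
  [-3/2,    1]
U = 
  [ -2,  -2]
  [  0,  -6]
Check row 2 of LU: [(-3/2)(-2), (-3/2)(-2) + (-6)] = [3, -3] = row 2 of A ✓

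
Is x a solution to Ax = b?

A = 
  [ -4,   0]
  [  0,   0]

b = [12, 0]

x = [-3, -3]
Yes

Ax = [12, 0] = b ✓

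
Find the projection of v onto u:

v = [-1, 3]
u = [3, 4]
proj_u(v) = [27/25, 36/25]

v·u = (-1)(3) + (3)(4) = 9
u·u = (3)² + (4)² = 25
proj_u(v) = (v·u / u·u) × u = (9/25) × u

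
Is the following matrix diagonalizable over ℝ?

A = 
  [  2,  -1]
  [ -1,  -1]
Yes

tr(A) = 1, det(A) = -3
Characteristic polynomial: λ² - tr(A)λ + det(A) = λ² - λ - 3
λ² - λ - 3 = 0  ⇒  λ = (1 ± √((-1)² - 4·(-3)))/2 = (1 ± √(13))/2
  = (1 + √13)/2,  (1 - √13)/2
Eigenvalues: (1 + √13)/2, (1 - √13)/2  (≈ 2.303, -1.303)
The two irrational eigenvalues are distinct (simple), so each has alg. mult. = geom. mult. = 1.
Sum of geometric multiplicities equals n, so A has n independent eigenvectors.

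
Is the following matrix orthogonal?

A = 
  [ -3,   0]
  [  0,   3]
No

AᵀA = 
  [  9,   0]
  [  0,   9]
≠ I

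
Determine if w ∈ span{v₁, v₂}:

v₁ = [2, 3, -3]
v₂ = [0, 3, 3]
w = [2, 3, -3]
Yes

Form the augmented matrix and row-reduce:
[v₁|v₂|w] = 
  [  2,   0,   2]
  [  3,   3,   3]
  [ -3,   3,  -3]
R2 → R2 - (3/2)·R1
R3 → R3 + (3/2)·R1
R3 → R3 - (1)·R2
REF = 
  [  2,   0,   2]
  [  0,   3,   0]
  [  0,   0,   0]

No row of the form [0 0 | nonzero], so the system is consistent. Back-substitution gives c₁ = 1, c₂ = 0: w = (1)·v₁ + (0)·v₂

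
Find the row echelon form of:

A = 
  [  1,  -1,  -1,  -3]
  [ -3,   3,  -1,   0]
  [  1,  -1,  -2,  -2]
Row operations:
R2 → R2 + (3)·R1
R3 → R3 - (1)·R1
R3 → R3 - (1/4)·R2

Resulting echelon form:
REF = 
  [   1,   -1,   -1,   -3]
  [   0,    0,   -4,   -9]
  [   0,    0,    0, 13/4]

Rank = 3 (number of non-zero pivot rows).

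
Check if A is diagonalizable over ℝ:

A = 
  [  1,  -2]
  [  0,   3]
Yes

tr(A) = 4, det(A) = 3
Characteristic polynomial: λ² - tr(A)λ + det(A) = λ² - 4λ + 3
λ² - 4λ + 3 = (λ - 1)(λ - 3)
Eigenvalues: 3, 1
λ=1: alg. mult. = 1, geom. mult. = 2 - rank(A - (1)I) = 2 - 1 = 1
λ=3: alg. mult. = 1, geom. mult. = 2 - rank(A - (3)I) = 2 - 1 = 1
Sum of geometric multiplicities equals n, so A has n independent eigenvectors.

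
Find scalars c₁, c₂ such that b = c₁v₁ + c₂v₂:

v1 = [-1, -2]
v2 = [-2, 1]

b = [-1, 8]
c1 = -3, c2 = 2

b = -3·v1 + 2·v2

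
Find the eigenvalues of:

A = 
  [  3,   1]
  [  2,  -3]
λ = √11, -√11  (≈ 3.317, -3.317)

tr(A) = 0, det(A) = -11
Characteristic polynomial: λ² - tr(A)λ + det(A) = λ² - 11
λ² - 11 = 0  ⇒  λ = (0 ± √((0)² - 4·(-11)))/2 = (0 ± √(44))/2
  = √11,  -√11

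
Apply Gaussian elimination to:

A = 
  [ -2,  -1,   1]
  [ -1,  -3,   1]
Row operations:
R2 → R2 - (1/2)·R1

Resulting echelon form:
REF = 
  [  -2,   -1,    1]
  [   0, -5/2,  1/2]

Rank = 2 (number of non-zero pivot rows).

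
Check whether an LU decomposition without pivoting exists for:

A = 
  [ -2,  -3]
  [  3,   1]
Yes.
A[1,1] = -2 ≠ 0, so Gaussian elimination proceeds without a row swap: multiplier ℓ₂₁ = (3)/(-2) = -3/2, and U[2,2] = 1 - (-3/2)(-3) = -7/2.
L = 
  [   1,    0]
  [-3/2,    1]
U = 
  [  -2,   -3]
  [   0, -7/2]
Check row 2 of LU: [(-3/2)(-2), (-3/2)(-3) + (-7/2)] = [3, 1] = row 2 of A ✓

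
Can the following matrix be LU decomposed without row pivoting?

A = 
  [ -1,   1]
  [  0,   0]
Yes.
A[1,1] = -1 ≠ 0, so Gaussian elimination proceeds without a row swap: multiplier ℓ₂₁ = (0)/(-1) = 0, and U[2,2] = 0 - (0)(1) = 0.
L = 
  [  1,   0]
  [  0,   1]
U = 
  [ -1,   1]
  [  0,   0]
Check row 2 of LU: [(0)(-1), (0)(1) + 0] = [0, 0] = row 2 of A ✓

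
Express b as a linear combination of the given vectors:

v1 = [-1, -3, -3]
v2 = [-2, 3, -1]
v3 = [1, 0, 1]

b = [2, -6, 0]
c1 = 0, c2 = -2, c3 = -2

b = 0·v1 + -2·v2 + -2·v3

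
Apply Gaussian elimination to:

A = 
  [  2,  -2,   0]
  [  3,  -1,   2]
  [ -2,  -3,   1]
Row operations:
R2 → R2 - (3/2)·R1
R3 → R3 + (1)·R1
R3 → R3 + (5/2)·R2

Resulting echelon form:
REF = 
  [  2,  -2,   0]
  [  0,   2,   2]
  [  0,   0,   6]

Rank = 3 (number of non-zero pivot rows).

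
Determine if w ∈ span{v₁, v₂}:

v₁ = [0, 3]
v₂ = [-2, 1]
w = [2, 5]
Yes

Form the augmented matrix and row-reduce:
[v₁|v₂|w] = 
  [  0,  -2,   2]
  [  3,   1,   5]
Swap R1 ↔ R2
REF = 
  [  3,   1,   5]
  [  0,  -2,   2]

No row of the form [0 0 | nonzero], so the system is consistent. Back-substitution gives c₁ = 2, c₂ = -1: w = (2)·v₁ + (-1)·v₂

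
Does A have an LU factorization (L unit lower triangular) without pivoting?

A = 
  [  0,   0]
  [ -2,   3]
No.
A[1,1] = 0 but A[2,1] = -2 ≠ 0. Any LU with L unit lower triangular has (LU)[1,1] = U[1,1] and (LU)[2,1] = L[2,1]·U[1,1]; matching A forces U[1,1] = 0, which then forces (LU)[2,1] = 0 ≠ -2. A row swap (pivoting) is required.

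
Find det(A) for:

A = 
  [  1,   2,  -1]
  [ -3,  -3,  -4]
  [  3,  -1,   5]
Cofactor expansion along row 1:
det(A) = (1)·((-3)(5) - (-4)(-1)) - (2)·((-3)(5) - (-4)(3)) + (-1)·((-3)(-1) - (-3)(3))
  = (1)(-19) - (2)(-3) + (-1)(12)
  = -25

det(A) = -25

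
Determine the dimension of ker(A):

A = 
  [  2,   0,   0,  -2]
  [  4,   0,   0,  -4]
nullity(A) = 3

Row reduce:
R2 → R2 - (2)·R1
REF = 
  [  2,   0,   0,  -2]
  [  0,   0,   0,   0]
Pivot columns: 1 → 1 pivot.
rank(A) = 1, so nullity(A) = 4 - 1 = 3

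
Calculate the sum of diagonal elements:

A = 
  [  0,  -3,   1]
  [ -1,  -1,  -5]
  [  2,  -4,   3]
2

tr(A) = 0 + -1 + 3 = 2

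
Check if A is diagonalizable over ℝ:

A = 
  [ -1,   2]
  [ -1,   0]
No

tr(A) = -1, det(A) = 2
Characteristic polynomial: λ² - tr(A)λ + det(A) = λ² + λ + 2
λ² + λ + 2 = 0  ⇒  λ = (-1 ± √((1)² - 4·(2)))/2 = (-1 ± √(-7))/2
  = (-1 + i√7)/2,  (-1 - i√7)/2
Eigenvalues: (-1 + i√7)/2, (-1 - i√7)/2  (≈ -0.5 + 1.323i, -0.5 - 1.323i)
Has complex eigenvalues (not diagonalizable over ℝ).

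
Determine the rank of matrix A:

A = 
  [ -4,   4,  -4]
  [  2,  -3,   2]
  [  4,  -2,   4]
rank(A) = 2

Row reduce:
R2 → R2 + (1/2)·R1
R3 → R3 + (1)·R1
R3 → R3 + (2)·R2
REF = 
  [ -4,   4,  -4]
  [  0,  -1,   0]
  [  0,   0,   0]
Pivot columns: 1, 2 → 2 pivots.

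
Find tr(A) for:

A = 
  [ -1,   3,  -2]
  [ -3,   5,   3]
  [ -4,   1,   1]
5

tr(A) = -1 + 5 + 1 = 5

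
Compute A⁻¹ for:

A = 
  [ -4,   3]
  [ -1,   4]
det(A) = (-4)(4) - (3)(-1) = -13
For a 2×2 matrix, A⁻¹ = (1/det(A)) · [[d, -b], [-c, a]]
    = (-1/13) · [[4, -3], [1, -4]]

A⁻¹ = 
  [-4/13,  3/13]
  [-1/13,  4/13]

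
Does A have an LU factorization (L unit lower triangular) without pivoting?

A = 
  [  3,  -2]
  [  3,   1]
Yes.
A[1,1] = 3 ≠ 0, so Gaussian elimination proceeds without a row swap: multiplier ℓ₂₁ = (3)/(3) = 1, and U[2,2] = 1 - (1)(-2) = 3.
L = 
  [  1,   0]
  [  1,   1]
U = 
  [  3,  -2]
  [  0,   3]
Check row 2 of LU: [(1)(3), (1)(-2) + 3] = [3, 1] = row 2 of A ✓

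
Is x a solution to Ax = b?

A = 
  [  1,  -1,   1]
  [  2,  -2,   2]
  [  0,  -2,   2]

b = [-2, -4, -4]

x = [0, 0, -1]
No

Ax = [-1, -2, -2] ≠ b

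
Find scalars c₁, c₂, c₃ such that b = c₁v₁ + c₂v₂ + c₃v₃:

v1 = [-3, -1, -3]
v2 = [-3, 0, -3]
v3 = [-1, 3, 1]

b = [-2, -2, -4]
c1 = -1, c2 = 2, c3 = -1

b = -1·v1 + 2·v2 + -1·v3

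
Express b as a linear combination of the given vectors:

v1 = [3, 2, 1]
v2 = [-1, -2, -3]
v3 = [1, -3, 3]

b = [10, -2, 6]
c1 = 3, c2 = 1, c3 = 2

b = 3·v1 + 1·v2 + 2·v3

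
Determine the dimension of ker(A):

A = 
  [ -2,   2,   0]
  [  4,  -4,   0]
nullity(A) = 2

Row reduce:
R2 → R2 + (2)·R1
REF = 
  [ -2,   2,   0]
  [  0,   0,   0]
Pivot columns: 1 → 1 pivot.
rank(A) = 1, so nullity(A) = 3 - 1 = 2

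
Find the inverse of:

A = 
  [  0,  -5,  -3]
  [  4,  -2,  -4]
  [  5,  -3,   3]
det(A) = (0)·((-2)(3) - (-4)(-3)) - (-5)·((4)(3) - (-4)(5)) + (-3)·((4)(-3) - (-2)(5))
  = (0)(-18) - (-5)(32) + (-3)(-2)
  = 166
det(A) = 166 ≠ 0, so A is invertible.

Cofactors Cᵢⱼ = (-1)ⁱ⁺ʲ·Mᵢⱼ:
C = 
  [-18, -32,  -2]
  [ 24,  15, -25]
  [ 14, -12,  20]

adj(A) = Cᵀ:
adj(A) = 
  [-18,  24,  14]
  [-32,  15, -12]
  [ -2, -25,  20]

A⁻¹ = (1/166) · adj(A):
A⁻¹ = 
  [  -9/83,   12/83,    7/83]
  [ -16/83,  15/166,   -6/83]
  [  -1/83, -25/166,   10/83]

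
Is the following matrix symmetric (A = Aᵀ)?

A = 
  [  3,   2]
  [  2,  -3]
Yes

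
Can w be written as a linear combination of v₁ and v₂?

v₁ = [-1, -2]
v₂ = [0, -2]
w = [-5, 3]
Yes

Form the augmented matrix and row-reduce:
[v₁|v₂|w] = 
  [ -1,   0,  -5]
  [ -2,  -2,   3]
R2 → R2 - (2)·R1
REF = 
  [ -1,   0,  -5]
  [  0,  -2,  13]

No row of the form [0 0 | nonzero], so the system is consistent. Back-substitution gives c₁ = 5, c₂ = -13/2: w = (5)·v₁ + (-13/2)·v₂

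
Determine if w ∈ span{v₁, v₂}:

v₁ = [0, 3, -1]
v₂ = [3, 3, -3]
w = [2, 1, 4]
No

Form the augmented matrix and row-reduce:
[v₁|v₂|w] = 
  [  0,   3,   2]
  [  3,   3,   1]
  [ -1,  -3,   4]
Swap R1 ↔ R2
R3 → R3 + (1/3)·R1
R3 → R3 + (2/3)·R2
REF = 
  [   3,    3,    1]
  [   0,    3,    2]
  [   0,    0, 17/3]

Row 3 reads [0 0 | 17/3], i.e. 0 = 17/3, so the system is inconsistent and w ∉ span{v₁, v₂}.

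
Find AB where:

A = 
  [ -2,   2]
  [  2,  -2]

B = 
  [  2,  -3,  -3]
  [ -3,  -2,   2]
A is 2×2 and B is 2×3, so AB is 2×3. Each entry is (row of A)·(column of B):
AB[1,1] = (-2)(2) + (2)(-3) = -10
AB[1,2] = (-2)(-3) + (2)(-2) = 2
AB[1,3] = (-2)(-3) + (2)(2) = 10
AB[2,1] = (2)(2) + (-2)(-3) = 10
AB[2,2] = (2)(-3) + (-2)(-2) = -2
AB[2,3] = (2)(-3) + (-2)(2) = -10

AB = 
  [-10,   2,  10]
  [ 10,  -2, -10]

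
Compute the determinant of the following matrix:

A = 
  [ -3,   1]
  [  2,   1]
-5

For a 2×2 matrix, det = ad - bc = (-3)(1) - (1)(2) = -5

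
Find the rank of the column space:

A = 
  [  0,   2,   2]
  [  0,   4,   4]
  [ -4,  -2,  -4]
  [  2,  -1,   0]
Row reduce:
Swap R1 ↔ R3
R4 → R4 + (1/2)·R1
R3 → R3 - (1/2)·R2
R4 → R4 + (1/2)·R2
REF = 
  [ -4,  -2,  -4]
  [  0,   4,   4]
  [  0,   0,   0]
  [  0,   0,   0]
Pivot columns: 1, 2 → 2 pivots.
dim(Col(A)) = number of pivot columns = 2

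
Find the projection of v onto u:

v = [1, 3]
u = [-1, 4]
proj_u(v) = [-11/17, 44/17]

v·u = (1)(-1) + (3)(4) = 11
u·u = (-1)² + (4)² = 17
proj_u(v) = (v·u / u·u) × u = (11/17) × u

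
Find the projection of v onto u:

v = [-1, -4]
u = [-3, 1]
proj_u(v) = [3/10, -1/10]

v·u = (-1)(-3) + (-4)(1) = -1
u·u = (-3)² + (1)² = 10
proj_u(v) = (v·u / u·u) × u = (-1/10) × u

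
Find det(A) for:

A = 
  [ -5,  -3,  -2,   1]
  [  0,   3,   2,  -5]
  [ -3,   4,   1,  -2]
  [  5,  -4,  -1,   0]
-90

Cofactor expansion along row 1: det(A) = a₁₁M₁₁ - a₁₂M₁₂ + a₁₃M₁₃ - a₁₄M₁₄

M₁₁ = det[[3, 2, -5]; [4, 1, -2]; [-4, -1, 0]]
  = (3)·((1)(0) - (-2)(-1)) - (2)·((4)(0) - (-2)(-4)) + (-5)·((4)(-1) - (1)(-4))
  = (3)(-2) - (2)(-8) + (-5)(0)
  = 10
M₁₂ = det[[0, 2, -5]; [-3, 1, -2]; [5, -1, 0]]
  = (0)·((1)(0) - (-2)(-1)) - (2)·((-3)(0) - (-2)(5)) + (-5)·((-3)(-1) - (1)(5))
  = (0)(-2) - (2)(10) + (-5)(-2)
  = -10
M₁₃ = det[[0, 3, -5]; [-3, 4, -2]; [5, -4, 0]]
  = (0)·((4)(0) - (-2)(-4)) - (3)·((-3)(0) - (-2)(5)) + (-5)·((-3)(-4) - (4)(5))
  = (0)(-8) - (3)(10) + (-5)(-8)
  = 10
M₁₄ = det[[0, 3, 2]; [-3, 4, 1]; [5, -4, -1]]
  = (0)·((4)(-1) - (1)(-4)) - (3)·((-3)(-1) - (1)(5)) + (2)·((-3)(-4) - (4)(5))
  = (0)(0) - (3)(-2) + (2)(-8)
  = -10

det(A) = (-5)(10) - (-3)(-10) + (-2)(10) - (1)(-10) = -90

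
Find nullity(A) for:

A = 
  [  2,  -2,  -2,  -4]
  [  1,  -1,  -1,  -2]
nullity(A) = 3

Row reduce:
R2 → R2 - (1/2)·R1
REF = 
  [  2,  -2,  -2,  -4]
  [  0,   0,   0,   0]
Pivot columns: 1 → 1 pivot.
rank(A) = 1, so nullity(A) = 4 - 1 = 3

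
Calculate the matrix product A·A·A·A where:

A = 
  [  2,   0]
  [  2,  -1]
A^4 = 
  [ 16,   0]
  [ 10,   1]

A² = A·A:
A²[1,1] = (2)(2) + (0)(2) = 4
A²[1,2] = (2)(0) + (0)(-1) = 0
A²[2,1] = (2)(2) + (-1)(2) = 2
A²[2,2] = (2)(0) + (-1)(-1) = 1
A² = 
  [  4,   0]
  [  2,   1]

A^3 = A^2·A:
A^3[1,1] = (4)(2) + (0)(2) = 8
A^3[1,2] = (4)(0) + (0)(-1) = 0
A^3[2,1] = (2)(2) + (1)(2) = 6
A^3[2,2] = (2)(0) + (1)(-1) = -1
A^3 = 
  [  8,   0]
  [  6,  -1]

A^4 = A^3·A:
A^4[1,1] = (8)(2) + (0)(2) = 16
A^4[1,2] = (8)(0) + (0)(-1) = 0
A^4[2,1] = (6)(2) + (-1)(2) = 10
A^4[2,2] = (6)(0) + (-1)(-1) = 1
A^4 = 
  [ 16,   0]
  [ 10,   1]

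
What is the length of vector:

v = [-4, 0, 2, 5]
6.708

||v||₂ = √((-4)² + (0)² + (2)² + (5)²) = √45 = 6.708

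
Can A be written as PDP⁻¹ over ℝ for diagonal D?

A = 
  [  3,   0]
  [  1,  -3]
Yes

tr(A) = 0, det(A) = -9
Characteristic polynomial: λ² - tr(A)λ + det(A) = λ² - 9
λ² - 9 = (λ + 3)(λ - 3)
Eigenvalues: 3, -3
λ=-3: alg. mult. = 1, geom. mult. = 2 - rank(A - (-3)I) = 2 - 1 = 1
λ=3: alg. mult. = 1, geom. mult. = 2 - rank(A - (3)I) = 2 - 1 = 1
Sum of geometric multiplicities equals n, so A has n independent eigenvectors.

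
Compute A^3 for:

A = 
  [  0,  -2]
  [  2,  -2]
A² = A·A:
A²[1,1] = (0)(0) + (-2)(2) = -4
A²[1,2] = (0)(-2) + (-2)(-2) = 4
A²[2,1] = (2)(0) + (-2)(2) = -4
A²[2,2] = (2)(-2) + (-2)(-2) = 0
A² = 
  [ -4,   4]
  [ -4,   0]

A^3 = A^2·A:
A^3[1,1] = (-4)(0) + (4)(2) = 8
A^3[1,2] = (-4)(-2) + (4)(-2) = 0
A^3[2,1] = (-4)(0) + (0)(2) = 0
A^3[2,2] = (-4)(-2) + (0)(-2) = 8
A^3 = 
  [  8,   0]
  [  0,   8]

Therefore
A^3 = 
  [  8,   0]
  [  0,   8]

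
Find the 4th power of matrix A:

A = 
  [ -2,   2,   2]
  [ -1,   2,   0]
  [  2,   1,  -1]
A^4 = 
  [ 78, -14, -70]
  [ 14,  -6, -14]
  [-77,  21,  57]

A² = A·A:
A²[1,1] = (-2)(-2) + (2)(-1) + (2)(2) = 6
A²[1,2] = (-2)(2) + (2)(2) + (2)(1) = 2
A²[1,3] = (-2)(2) + (2)(0) + (2)(-1) = -6
A²[2,1] = (-1)(-2) + (2)(-1) + (0)(2) = 0
A²[2,2] = (-1)(2) + (2)(2) + (0)(1) = 2
A²[2,3] = (-1)(2) + (2)(0) + (0)(-1) = -2
A²[3,1] = (2)(-2) + (1)(-1) + (-1)(2) = -7
A²[3,2] = (2)(2) + (1)(2) + (-1)(1) = 5
A²[3,3] = (2)(2) + (1)(0) + (-1)(-1) = 5
A² = 
  [  6,   2,  -6]
  [  0,   2,  -2]
  [ -7,   5,   5]

A^3 = A^2·A:
A^3[1,1] = (6)(-2) + (2)(-1) + (-6)(2) = -26
A^3[1,2] = (6)(2) + (2)(2) + (-6)(1) = 10
A^3[1,3] = (6)(2) + (2)(0) + (-6)(-1) = 18
A^3[2,1] = (0)(-2) + (2)(-1) + (-2)(2) = -6
A^3[2,2] = (0)(2) + (2)(2) + (-2)(1) = 2
A^3[2,3] = (0)(2) + (2)(0) + (-2)(-1) = 2
A^3[3,1] = (-7)(-2) + (5)(-1) + (5)(2) = 19
A^3[3,2] = (-7)(2) + (5)(2) + (5)(1) = 1
A^3[3,3] = (-7)(2) + (5)(0) + (5)(-1) = -19
A^3 = 
  [-26,  10,  18]
  [ -6,   2,   2]
  [ 19,   1, -19]

A^4 = A^3·A:
A^4[1,1] = (-26)(-2) + (10)(-1) + (18)(2) = 78
A^4[1,2] = (-26)(2) + (10)(2) + (18)(1) = -14
A^4[1,3] = (-26)(2) + (10)(0) + (18)(-1) = -70
A^4[2,1] = (-6)(-2) + (2)(-1) + (2)(2) = 14
A^4[2,2] = (-6)(2) + (2)(2) + (2)(1) = -6
A^4[2,3] = (-6)(2) + (2)(0) + (2)(-1) = -14
A^4[3,1] = (19)(-2) + (1)(-1) + (-19)(2) = -77
A^4[3,2] = (19)(2) + (1)(2) + (-19)(1) = 21
A^4[3,3] = (19)(2) + (1)(0) + (-19)(-1) = 57
A^4 = 
  [ 78, -14, -70]
  [ 14,  -6, -14]
  [-77,  21,  57]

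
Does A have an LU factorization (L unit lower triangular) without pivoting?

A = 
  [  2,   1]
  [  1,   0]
Yes.
A[1,1] = 2 ≠ 0, so Gaussian elimination proceeds without a row swap: multiplier ℓ₂₁ = (1)/(2) = 1/2, and U[2,2] = 0 - (1/2)(1) = -1/2.
L = 
  [  1,   0]
  [1/2,   1]
U = 
  [   2,    1]
  [   0, -1/2]
Check row 2 of LU: [(1/2)(2), (1/2)(1) + (-1/2)] = [1, 0] = row 2 of A ✓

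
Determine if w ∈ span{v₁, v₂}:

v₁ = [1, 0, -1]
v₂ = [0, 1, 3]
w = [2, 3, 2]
No

Form the augmented matrix and row-reduce:
[v₁|v₂|w] = 
  [  1,   0,   2]
  [  0,   1,   3]
  [ -1,   3,   2]
R3 → R3 + (1)·R1
R3 → R3 - (3)·R2
REF = 
  [  1,   0,   2]
  [  0,   1,   3]
  [  0,   0,  -5]

Row 3 reads [0 0 | -5], i.e. 0 = -5, so the system is inconsistent and w ∉ span{v₁, v₂}.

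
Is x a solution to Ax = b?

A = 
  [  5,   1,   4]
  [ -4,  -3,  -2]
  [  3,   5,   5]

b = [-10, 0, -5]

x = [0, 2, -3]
Yes

Ax = [-10, 0, -5] = b ✓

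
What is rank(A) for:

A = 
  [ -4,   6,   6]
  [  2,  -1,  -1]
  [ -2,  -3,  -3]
rank(A) = 2

Row reduce:
R2 → R2 + (1/2)·R1
R3 → R3 - (1/2)·R1
R3 → R3 + (3)·R2
REF = 
  [ -4,   6,   6]
  [  0,   2,   2]
  [  0,   0,   0]
Pivot columns: 1, 2 → 2 pivots.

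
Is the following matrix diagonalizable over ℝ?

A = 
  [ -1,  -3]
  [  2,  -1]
No

tr(A) = -2, det(A) = 7
Characteristic polynomial: λ² - tr(A)λ + det(A) = λ² + 2λ + 7
λ² + 2λ + 7 = 0  ⇒  λ = (-2 ± √((2)² - 4·(7)))/2 = (-2 ± √(-24))/2
  = -1 + i√6,  -1 - i√6
Eigenvalues: -1 + i√6, -1 - i√6  (≈ -1 + 2.449i, -1 - 2.449i)
Has complex eigenvalues (not diagonalizable over ℝ).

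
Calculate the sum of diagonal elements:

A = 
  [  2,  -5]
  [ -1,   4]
6

tr(A) = 2 + 4 = 6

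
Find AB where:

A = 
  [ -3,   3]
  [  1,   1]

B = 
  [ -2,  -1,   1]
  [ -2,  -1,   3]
AB = 
  [  0,   0,   6]
  [ -4,  -2,   4]

A is 2×2 and B is 2×3, so AB is 2×3. Each entry is (row of A)·(column of B):
AB[1,1] = (-3)(-2) + (3)(-2) = 0
AB[1,2] = (-3)(-1) + (3)(-1) = 0
AB[1,3] = (-3)(1) + (3)(3) = 6
AB[2,1] = (1)(-2) + (1)(-2) = -4
AB[2,2] = (1)(-1) + (1)(-1) = -2
AB[2,3] = (1)(1) + (1)(3) = 4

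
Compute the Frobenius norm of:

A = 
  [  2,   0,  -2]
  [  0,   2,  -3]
||A||_F = 4.583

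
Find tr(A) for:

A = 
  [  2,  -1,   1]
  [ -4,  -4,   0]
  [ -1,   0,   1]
-1

tr(A) = 2 + -4 + 1 = -1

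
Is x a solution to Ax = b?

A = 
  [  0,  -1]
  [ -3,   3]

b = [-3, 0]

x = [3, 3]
Yes

Ax = [-3, 0] = b ✓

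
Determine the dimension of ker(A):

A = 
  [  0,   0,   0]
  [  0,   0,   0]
nullity(A) = 3

Row reduce:
(no row operations needed)
REF = 
  [  0,   0,   0]
  [  0,   0,   0]
Pivot columns: none → 0 pivots.
rank(A) = 0, so nullity(A) = 3 - 0 = 3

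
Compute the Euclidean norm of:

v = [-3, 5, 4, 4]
8.124

||v||₂ = √((-3)² + (5)² + (4)² + (4)²) = √66 = 8.124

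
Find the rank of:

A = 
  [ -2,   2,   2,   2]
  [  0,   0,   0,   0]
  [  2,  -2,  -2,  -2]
rank(A) = 1

Row reduce:
R3 → R3 + (1)·R1
REF = 
  [ -2,   2,   2,   2]
  [  0,   0,   0,   0]
  [  0,   0,   0,   0]
Pivot columns: 1 → 1 pivot.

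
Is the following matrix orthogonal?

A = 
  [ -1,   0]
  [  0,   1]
Yes

AᵀA = 
  [  1,   0]
  [  0,   1]
= I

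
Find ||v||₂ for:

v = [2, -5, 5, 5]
8.888

||v||₂ = √((2)² + (-5)² + (5)² + (5)²) = √79 = 8.888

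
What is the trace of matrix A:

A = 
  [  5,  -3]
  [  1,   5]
10

tr(A) = 5 + 5 = 10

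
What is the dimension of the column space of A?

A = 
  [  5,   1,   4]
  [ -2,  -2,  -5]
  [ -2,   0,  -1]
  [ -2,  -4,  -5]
Row reduce:
R2 → R2 + (2/5)·R1
R3 → R3 + (2/5)·R1
R4 → R4 + (2/5)·R1
R3 → R3 + (1/4)·R2
R4 → R4 - (9/4)·R2
R4 → R4 + (17)·R3
REF = 
  [    5,     1,     4]
  [    0,  -8/5, -17/5]
  [    0,     0,  -1/4]
  [    0,     0,     0]
Pivot columns: 1, 2, 3 → 3 pivots.
dim(Col(A)) = number of pivot columns = 3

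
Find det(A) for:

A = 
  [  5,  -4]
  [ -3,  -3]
For a 2×2 matrix, det = ad - bc = (5)(-3) - (-4)(-3) = -27

det(A) = -27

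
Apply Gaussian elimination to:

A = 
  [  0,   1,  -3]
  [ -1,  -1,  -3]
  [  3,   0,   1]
Row operations:
Swap R1 ↔ R2
R3 → R3 + (3)·R1
R3 → R3 + (3)·R2

Resulting echelon form:
REF = 
  [ -1,  -1,  -3]
  [  0,   1,  -3]
  [  0,   0, -17]

Rank = 3 (number of non-zero pivot rows).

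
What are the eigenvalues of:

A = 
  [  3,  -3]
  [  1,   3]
tr(A) = 6, det(A) = 12
Characteristic polynomial: λ² - tr(A)λ + det(A) = λ² - 6λ + 12
λ² - 6λ + 12 = 0  ⇒  λ = (6 ± √((-6)² - 4·(12)))/2 = (6 ± √(-12))/2
  = 3 + i√3,  3 - i√3

λ = 3 + i√3, 3 - i√3  (≈ 3 + 1.732i, 3 - 1.732i)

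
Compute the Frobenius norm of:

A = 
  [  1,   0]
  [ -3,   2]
||A||_F = 3.742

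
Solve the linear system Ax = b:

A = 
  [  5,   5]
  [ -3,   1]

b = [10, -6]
x = [2, 0]

Row reduce the augmented matrix [A|b]:
R2 → R2 + (3/5)·R1
REF = 
  [  5,   5,  10]
  [  0,   4,   0]

Back-substitution:
x₂ = 0 / 4 = 0
x₁ = (10 - (5)(0)) / 5 = 2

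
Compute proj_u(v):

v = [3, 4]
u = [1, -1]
proj_u(v) = [-1/2, 1/2]

v·u = (3)(1) + (4)(-1) = -1
u·u = (1)² + (-1)² = 2
proj_u(v) = (v·u / u·u) × u = (-1/2) × u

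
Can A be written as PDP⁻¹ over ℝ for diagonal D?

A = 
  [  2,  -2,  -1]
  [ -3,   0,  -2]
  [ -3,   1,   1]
Yes

Characteristic polynomial: det(λI - A) = λ³ - 3λ² - 5λ + 11
By the rational root theorem any rational root is an integer dividing 11; none of those is a root, so p(λ) has no rational roots and hence (being an irreducible cubic) no repeated roots.
Discriminant of the cubic: Δ = 1616
Δ > 0 ⇒ three distinct real eigenvalues: λ ≈ -2.051, 1.517, 3.534
Three distinct real eigenvalues, so A has 3 independent eigenvectors.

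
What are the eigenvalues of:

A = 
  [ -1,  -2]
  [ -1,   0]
tr(A) = -1, det(A) = -2
Characteristic polynomial: λ² - tr(A)λ + det(A) = λ² + λ - 2
λ² + λ - 2 = (λ + 2)(λ - 1)

λ = 1, -2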